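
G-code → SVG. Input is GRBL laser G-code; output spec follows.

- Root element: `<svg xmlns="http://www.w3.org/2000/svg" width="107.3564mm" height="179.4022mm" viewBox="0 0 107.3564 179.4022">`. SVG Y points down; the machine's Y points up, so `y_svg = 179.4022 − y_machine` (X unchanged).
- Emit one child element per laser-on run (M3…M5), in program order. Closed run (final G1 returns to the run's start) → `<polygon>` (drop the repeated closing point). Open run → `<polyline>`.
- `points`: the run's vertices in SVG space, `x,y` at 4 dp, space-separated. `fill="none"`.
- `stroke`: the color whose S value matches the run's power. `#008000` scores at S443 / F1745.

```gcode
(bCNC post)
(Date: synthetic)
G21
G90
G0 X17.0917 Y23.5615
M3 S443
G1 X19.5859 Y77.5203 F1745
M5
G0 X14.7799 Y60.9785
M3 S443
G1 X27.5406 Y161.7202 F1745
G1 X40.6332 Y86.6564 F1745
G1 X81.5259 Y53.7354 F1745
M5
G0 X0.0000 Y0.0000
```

Each laser-on run becomes one SVG element. Flip Y back into SVG space with y_svg = 179.4022 − y_machine. Every run uses S443, so all elements get stroke `#008000` (score).

Run 1: The run is open, so emit a `<polyline>` with points (Y-flipped): 17.0917,155.8407 19.5859,101.8819.

Run 2: The run is open, so emit a `<polyline>` with points (Y-flipped): 14.7799,118.4237 27.5406,17.6820 40.6332,92.7458 81.5259,125.6668.

<svg xmlns="http://www.w3.org/2000/svg" width="107.3564mm" height="179.4022mm" viewBox="0 0 107.3564 179.4022">
  <polyline points="17.0917,155.8407 19.5859,101.8819" fill="none" stroke="#008000"/>
  <polyline points="14.7799,118.4237 27.5406,17.6820 40.6332,92.7458 81.5259,125.6668" fill="none" stroke="#008000"/>
</svg>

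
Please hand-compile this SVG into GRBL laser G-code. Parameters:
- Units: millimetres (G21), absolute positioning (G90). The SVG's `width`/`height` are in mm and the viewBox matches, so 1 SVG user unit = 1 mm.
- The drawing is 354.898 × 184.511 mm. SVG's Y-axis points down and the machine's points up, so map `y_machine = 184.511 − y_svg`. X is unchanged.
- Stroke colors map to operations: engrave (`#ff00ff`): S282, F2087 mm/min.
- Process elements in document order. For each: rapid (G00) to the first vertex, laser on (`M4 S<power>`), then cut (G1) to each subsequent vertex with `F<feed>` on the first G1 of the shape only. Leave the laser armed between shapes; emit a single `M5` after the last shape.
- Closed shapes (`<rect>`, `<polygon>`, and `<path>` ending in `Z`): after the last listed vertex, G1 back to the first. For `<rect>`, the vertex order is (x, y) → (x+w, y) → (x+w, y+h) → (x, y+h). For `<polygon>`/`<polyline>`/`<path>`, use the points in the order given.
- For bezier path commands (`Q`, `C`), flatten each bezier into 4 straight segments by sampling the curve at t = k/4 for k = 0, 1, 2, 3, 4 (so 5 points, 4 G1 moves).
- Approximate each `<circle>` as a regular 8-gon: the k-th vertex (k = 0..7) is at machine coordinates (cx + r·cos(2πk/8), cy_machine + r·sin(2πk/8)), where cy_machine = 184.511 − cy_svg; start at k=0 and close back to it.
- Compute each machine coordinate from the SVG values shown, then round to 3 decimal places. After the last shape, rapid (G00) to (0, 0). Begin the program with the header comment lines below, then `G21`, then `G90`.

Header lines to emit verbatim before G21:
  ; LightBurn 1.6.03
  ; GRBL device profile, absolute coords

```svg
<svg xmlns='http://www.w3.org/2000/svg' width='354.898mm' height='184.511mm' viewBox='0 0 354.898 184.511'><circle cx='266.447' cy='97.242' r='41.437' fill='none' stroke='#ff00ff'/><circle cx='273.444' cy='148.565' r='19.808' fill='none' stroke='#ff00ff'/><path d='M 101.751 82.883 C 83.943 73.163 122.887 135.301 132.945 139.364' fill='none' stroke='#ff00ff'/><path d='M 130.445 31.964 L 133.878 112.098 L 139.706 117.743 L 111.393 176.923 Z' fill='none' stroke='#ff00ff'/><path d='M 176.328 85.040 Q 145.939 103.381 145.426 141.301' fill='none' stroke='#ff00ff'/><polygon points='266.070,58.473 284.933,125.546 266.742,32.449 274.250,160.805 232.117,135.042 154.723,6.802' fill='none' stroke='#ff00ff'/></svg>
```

; LightBurn 1.6.03
; GRBL device profile, absolute coords
G21
G90
G00 X307.884 Y87.269
M4 S282
G1 X295.747 Y116.569 F2087
G1 X266.447 Y128.706
G1 X237.147 Y116.569
G1 X225.010 Y87.269
G1 X237.147 Y57.969
G1 X266.447 Y45.832
G1 X295.747 Y57.969
G1 X307.884 Y87.269
G00 X293.252 Y35.946
M4 S282
G1 X287.450 Y49.952 F2087
G1 X273.444 Y55.754
G1 X259.438 Y49.952
G1 X253.636 Y35.946
G1 X259.438 Y21.940
G1 X273.444 Y16.138
G1 X287.450 Y21.940
G1 X293.252 Y35.946
G00 X101.751 Y101.628
M4 S282
G1 X97.698 Y97.475 F2087
G1 X106.898 Y78.556
G1 X121.323 Y57.053
G1 X132.945 Y45.147
G00 X130.445 Y152.547
M4 S282
G1 X133.878 Y72.413 F2087
G1 X139.706 Y66.768
G1 X111.393 Y7.588
G1 X130.445 Y152.547
G00 X176.328 Y99.471
M4 S282
G1 X163.001 Y89.077 F2087
G1 X153.408 Y76.235
G1 X147.550 Y60.946
G1 X145.426 Y43.210
G00 X266.070 Y126.038
M4 S282
G1 X284.933 Y58.965 F2087
G1 X266.742 Y152.062
G1 X274.250 Y23.706
G1 X232.117 Y49.469
G1 X154.723 Y177.709
G1 X266.070 Y126.038
M5
G00 X0.000 Y0.000

Since the viewBox matches the mm dimensions, user units are millimetres directly. The only transform is the Y-flip y_m = 184.511 − y_svg.

Shape 1 is a circle drawn with `<circle>`. Its stroke #ff00ff means engrave at S282, F2087. After flipping Y the toolpath is (307.884,87.269) → (295.747,116.569) → (266.447,128.706) → (237.147,116.569) → (225.010,87.269) → (237.147,57.969) → (266.447,45.832) → (295.747,57.969) → (307.884,87.269), returning to the start.

Shape 2 is a circle drawn with `<circle>`. Its stroke #ff00ff means engrave at S282, F2087. After flipping Y the toolpath is (293.252,35.946) → (287.450,49.952) → (273.444,55.754) → (259.438,49.952) → (253.636,35.946) → (259.438,21.940) → (273.444,16.138) → (287.450,21.940) → (293.252,35.946), returning to the start.

Shape 3 is a cubic bezier drawn with `<path>`. Its stroke #ff00ff means engrave at S282, F2087. After flipping Y the toolpath is (101.751,101.628) → (97.698,97.475) → (106.898,78.556) → (121.323,57.053) → (132.945,45.147).

Shape 4 is a closed polygon drawn with `<path>`. Its stroke #ff00ff means engrave at S282, F2087. After flipping Y the toolpath is (130.445,152.547) → (133.878,72.413) → (139.706,66.768) → (111.393,7.588) → (130.445,152.547), returning to the start.

Shape 5 is a quadratic bezier drawn with `<path>`. Its stroke #ff00ff means engrave at S282, F2087. After flipping Y the toolpath is (176.328,99.471) → (163.001,89.077) → (153.408,76.235) → (147.550,60.946) → (145.426,43.210).

Shape 6 is a closed polygon drawn with `<polygon>`. Its stroke #ff00ff means engrave at S282, F2087. After flipping Y the toolpath is (266.070,126.038) → (284.933,58.965) → (266.742,152.062) → (274.250,23.706) → (232.117,49.469) → (154.723,177.709) → (266.070,126.038), returning to the start.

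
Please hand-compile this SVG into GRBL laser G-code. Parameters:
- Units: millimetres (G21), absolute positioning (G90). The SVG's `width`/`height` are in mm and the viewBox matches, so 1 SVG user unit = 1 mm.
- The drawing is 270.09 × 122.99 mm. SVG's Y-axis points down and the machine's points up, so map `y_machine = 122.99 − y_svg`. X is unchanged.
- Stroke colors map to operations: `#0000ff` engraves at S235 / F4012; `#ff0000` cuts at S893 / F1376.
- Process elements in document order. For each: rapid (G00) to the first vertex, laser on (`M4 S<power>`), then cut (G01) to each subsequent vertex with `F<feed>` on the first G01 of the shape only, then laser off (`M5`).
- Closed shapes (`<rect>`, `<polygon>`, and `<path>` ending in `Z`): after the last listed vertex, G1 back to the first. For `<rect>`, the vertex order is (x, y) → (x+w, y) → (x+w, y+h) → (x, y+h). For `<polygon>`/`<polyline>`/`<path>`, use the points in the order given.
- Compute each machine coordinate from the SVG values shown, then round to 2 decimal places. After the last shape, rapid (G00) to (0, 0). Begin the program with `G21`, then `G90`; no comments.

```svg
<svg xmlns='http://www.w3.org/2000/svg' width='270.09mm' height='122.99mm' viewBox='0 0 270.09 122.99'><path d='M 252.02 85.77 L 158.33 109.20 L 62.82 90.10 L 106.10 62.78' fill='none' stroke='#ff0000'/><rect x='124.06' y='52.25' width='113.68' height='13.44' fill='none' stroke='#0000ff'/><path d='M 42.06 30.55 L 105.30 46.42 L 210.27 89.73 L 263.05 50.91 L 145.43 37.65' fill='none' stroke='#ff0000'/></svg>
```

viewBox `0 0 270.09 122.99` with mm width/height → 1 unit = 1 mm. Flip: y_m = 122.99 − y_svg.

**Shape 1** — `<path>` open polyline, stroke `#ff0000` → cut (S893, F1376). Machine vertices: (252.02,37.22) → (158.33,13.79) → (62.82,32.89) → (106.10,60.21). Open path.

**Shape 2** — `<rect>` rectangle, stroke `#0000ff` → engrave (S235, F4012). Machine vertices: (124.06,70.74) → (237.74,70.74) → (237.74,57.30) → (124.06,57.30) → (124.06,70.74). Closed: final G1 returns to the first vertex.

**Shape 3** — `<path>` open polyline, stroke `#ff0000` → cut (S893, F1376). Machine vertices: (42.06,92.44) → (105.30,76.57) → (210.27,33.26) → (263.05,72.08) → (145.43,85.34). Open path.

G21
G90
G00 X252.02 Y37.22
M4 S893
G01 X158.33 Y13.79 F1376
G01 X62.82 Y32.89
G01 X106.10 Y60.21
M5
G00 X124.06 Y70.74
M4 S235
G01 X237.74 Y70.74 F4012
G01 X237.74 Y57.30
G01 X124.06 Y57.30
G01 X124.06 Y70.74
M5
G00 X42.06 Y92.44
M4 S893
G01 X105.30 Y76.57 F1376
G01 X210.27 Y33.26
G01 X263.05 Y72.08
G01 X145.43 Y85.34
M5
G00 X0.00 Y0.00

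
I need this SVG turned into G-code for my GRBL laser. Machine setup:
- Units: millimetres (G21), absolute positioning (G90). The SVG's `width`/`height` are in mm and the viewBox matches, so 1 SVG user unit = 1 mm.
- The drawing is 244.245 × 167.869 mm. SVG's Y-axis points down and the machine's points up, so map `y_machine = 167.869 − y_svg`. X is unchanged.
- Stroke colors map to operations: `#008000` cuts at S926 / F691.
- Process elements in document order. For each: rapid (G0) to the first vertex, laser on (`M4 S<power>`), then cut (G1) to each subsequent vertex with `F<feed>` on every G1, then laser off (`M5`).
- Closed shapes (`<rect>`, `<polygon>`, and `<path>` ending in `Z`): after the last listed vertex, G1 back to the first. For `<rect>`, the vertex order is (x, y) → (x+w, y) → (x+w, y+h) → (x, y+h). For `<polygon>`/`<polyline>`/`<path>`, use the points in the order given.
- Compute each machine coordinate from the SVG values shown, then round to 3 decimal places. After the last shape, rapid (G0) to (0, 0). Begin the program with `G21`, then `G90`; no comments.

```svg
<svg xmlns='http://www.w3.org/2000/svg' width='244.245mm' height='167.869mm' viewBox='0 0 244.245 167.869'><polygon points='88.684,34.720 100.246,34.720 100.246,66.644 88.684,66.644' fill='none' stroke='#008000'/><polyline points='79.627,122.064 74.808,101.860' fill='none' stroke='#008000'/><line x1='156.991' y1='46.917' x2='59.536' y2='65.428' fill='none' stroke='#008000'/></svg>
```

1 u = 1 mm; y_m = 167.869 − y.

[1] `<polygon>` rectangle, #008000→cut S926 F691: (88.684,133.149) → (100.246,133.149) → (100.246,101.225) → (88.684,101.225) → (88.684,133.149) (closed)

[2] `<polyline>` line segment, #008000→cut S926 F691: (79.627,45.805) → (74.808,66.009)

[3] `<line>` line segment, #008000→cut S926 F691: (156.991,120.952) → (59.536,102.441)

G21
G90
G0 X88.684 Y133.149
M4 S926
G1 X100.246 Y133.149 F691
G1 X100.246 Y101.225 F691
G1 X88.684 Y101.225 F691
G1 X88.684 Y133.149 F691
M5
G0 X79.627 Y45.805
M4 S926
G1 X74.808 Y66.009 F691
M5
G0 X156.991 Y120.952
M4 S926
G1 X59.536 Y102.441 F691
M5
G0 X0.000 Y0.000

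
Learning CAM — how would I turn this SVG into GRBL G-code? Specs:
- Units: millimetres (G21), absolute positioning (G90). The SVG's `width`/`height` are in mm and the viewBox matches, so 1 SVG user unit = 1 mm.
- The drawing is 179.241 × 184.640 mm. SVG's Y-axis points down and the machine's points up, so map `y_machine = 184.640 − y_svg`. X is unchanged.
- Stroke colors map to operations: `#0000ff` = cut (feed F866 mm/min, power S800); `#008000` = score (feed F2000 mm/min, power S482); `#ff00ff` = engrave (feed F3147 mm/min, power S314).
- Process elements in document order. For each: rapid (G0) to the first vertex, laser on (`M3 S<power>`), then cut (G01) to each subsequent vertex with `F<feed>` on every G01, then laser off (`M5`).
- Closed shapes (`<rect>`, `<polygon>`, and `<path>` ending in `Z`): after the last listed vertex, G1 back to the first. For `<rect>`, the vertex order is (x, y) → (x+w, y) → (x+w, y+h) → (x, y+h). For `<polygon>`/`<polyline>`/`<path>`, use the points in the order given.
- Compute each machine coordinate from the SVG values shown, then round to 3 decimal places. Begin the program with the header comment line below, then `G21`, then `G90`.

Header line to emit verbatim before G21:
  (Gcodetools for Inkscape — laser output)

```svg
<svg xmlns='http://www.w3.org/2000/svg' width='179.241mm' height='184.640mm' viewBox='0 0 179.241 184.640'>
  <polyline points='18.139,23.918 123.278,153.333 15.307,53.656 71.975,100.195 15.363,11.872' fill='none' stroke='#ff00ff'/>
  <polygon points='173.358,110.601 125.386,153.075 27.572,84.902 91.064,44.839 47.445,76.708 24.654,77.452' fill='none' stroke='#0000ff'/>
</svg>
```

(Gcodetools for Inkscape — laser output)
G21
G90
G0 X18.139 Y160.722
M3 S314
G01 X123.278 Y31.307 F3147
G01 X15.307 Y130.984 F3147
G01 X71.975 Y84.445 F3147
G01 X15.363 Y172.768 F3147
M5
G0 X173.358 Y74.039
M3 S800
G01 X125.386 Y31.565 F866
G01 X27.572 Y99.738 F866
G01 X91.064 Y139.801 F866
G01 X47.445 Y107.932 F866
G01 X24.654 Y107.188 F866
G01 X173.358 Y74.039 F866
M5

Since the viewBox matches the mm dimensions, user units are millimetres directly. The only transform is the Y-flip y_m = 184.640 − y_svg.

Shape 1 is a open polyline drawn with `<polyline>`. Its stroke #ff00ff means engrave at S314, F3147. After flipping Y the toolpath is (18.139,160.722) → (123.278,31.307) → (15.307,130.984) → (71.975,84.445) → (15.363,172.768).

Shape 2 is a closed polygon drawn with `<polygon>`. Its stroke #0000ff means cut at S800, F866. After flipping Y the toolpath is (173.358,74.039) → (125.386,31.565) → (27.572,99.738) → (91.064,139.801) → (47.445,107.932) → (24.654,107.188) → (173.358,74.039), returning to the start.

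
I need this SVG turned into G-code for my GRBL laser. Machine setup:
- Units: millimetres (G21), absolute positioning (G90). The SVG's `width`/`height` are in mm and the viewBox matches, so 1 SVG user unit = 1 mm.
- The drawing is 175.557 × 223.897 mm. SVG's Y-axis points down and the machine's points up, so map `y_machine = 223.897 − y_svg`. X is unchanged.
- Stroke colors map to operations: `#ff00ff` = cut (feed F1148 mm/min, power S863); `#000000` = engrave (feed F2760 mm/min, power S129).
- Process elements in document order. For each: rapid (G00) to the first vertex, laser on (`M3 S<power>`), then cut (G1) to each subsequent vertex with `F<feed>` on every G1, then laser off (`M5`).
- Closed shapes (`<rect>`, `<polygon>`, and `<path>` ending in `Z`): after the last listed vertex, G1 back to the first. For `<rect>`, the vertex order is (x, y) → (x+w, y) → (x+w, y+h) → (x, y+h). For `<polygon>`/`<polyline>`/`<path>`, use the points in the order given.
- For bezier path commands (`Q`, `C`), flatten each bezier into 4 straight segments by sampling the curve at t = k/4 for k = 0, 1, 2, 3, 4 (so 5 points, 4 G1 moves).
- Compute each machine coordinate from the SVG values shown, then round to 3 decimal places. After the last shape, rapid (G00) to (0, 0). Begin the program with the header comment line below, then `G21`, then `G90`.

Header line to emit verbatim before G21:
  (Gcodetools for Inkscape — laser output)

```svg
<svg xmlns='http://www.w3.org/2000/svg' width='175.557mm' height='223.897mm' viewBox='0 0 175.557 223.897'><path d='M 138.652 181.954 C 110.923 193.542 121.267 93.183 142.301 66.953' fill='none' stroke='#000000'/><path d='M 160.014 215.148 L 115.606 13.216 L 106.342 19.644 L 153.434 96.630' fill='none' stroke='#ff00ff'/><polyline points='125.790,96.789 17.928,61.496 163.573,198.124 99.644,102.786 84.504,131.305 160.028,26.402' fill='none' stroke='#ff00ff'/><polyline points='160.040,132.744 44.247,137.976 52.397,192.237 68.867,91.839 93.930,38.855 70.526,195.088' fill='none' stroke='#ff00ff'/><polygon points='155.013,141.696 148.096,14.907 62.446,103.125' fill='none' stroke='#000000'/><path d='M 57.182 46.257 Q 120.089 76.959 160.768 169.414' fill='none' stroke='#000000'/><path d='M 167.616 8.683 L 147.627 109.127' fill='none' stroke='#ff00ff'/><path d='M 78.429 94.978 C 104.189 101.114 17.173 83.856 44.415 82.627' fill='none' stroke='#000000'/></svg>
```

(Gcodetools for Inkscape — laser output)
G21
G90
G00 X138.652 Y41.943
M3 S129
G1 X124.566 Y51.335 F2760
G1 X122.190 Y85.262 F2760
G1 X128.958 Y126.280 F2760
G1 X142.301 Y156.944 F2760
M5
G00 X160.014 Y8.749
M3 S863
G1 X115.606 Y210.681 F1148
G1 X106.342 Y204.253 F1148
G1 X153.434 Y127.267 F1148
M5
G00 X125.790 Y127.108
M3 S863
G1 X17.928 Y162.401 F1148
G1 X163.573 Y25.773 F1148
G1 X99.644 Y121.111 F1148
G1 X84.504 Y92.592 F1148
G1 X160.028 Y197.495 F1148
M5
G00 X160.040 Y91.153
M3 S863
G1 X44.247 Y85.921 F1148
G1 X52.397 Y31.660 F1148
G1 X68.867 Y132.058 F1148
G1 X93.930 Y185.042 F1148
G1 X70.526 Y28.809 F1148
M5
G00 X155.013 Y82.201
M3 S129
G1 X148.096 Y208.990 F2760
G1 X62.446 Y120.772 F2760
G1 X155.013 Y82.201 F2760
M5
G00 X57.182 Y177.640
M3 S129
G1 X87.246 Y158.429 F2760
G1 X114.532 Y131.500 F2760
G1 X139.039 Y96.851 F2760
G1 X160.768 Y54.483 F2760
M5
G00 X167.616 Y215.214
M3 S863
G1 X147.627 Y114.770 F1148
M5
G00 X78.429 Y128.919
M3 S129
G1 X80.151 Y128.087 F2760
G1 X60.866 Y132.333 F2760
G1 X41.859 Y137.959 F2760
G1 X44.415 Y141.270 F2760
M5
G00 X0.000 Y0.000

Since the viewBox matches the mm dimensions, user units are millimetres directly. The only transform is the Y-flip y_m = 223.897 − y_svg.

Shape 1 is a cubic bezier drawn with `<path>`. Its stroke #000000 means engrave at S129, F2760. After flipping Y the toolpath is (138.652,41.943) → (124.566,51.335) → (122.190,85.262) → (128.958,126.280) → (142.301,156.944).

Shape 2 is a open polyline drawn with `<path>`. Its stroke #ff00ff means cut at S863, F1148. After flipping Y the toolpath is (160.014,8.749) → (115.606,210.681) → (106.342,204.253) → (153.434,127.267).

Shape 3 is a open polyline drawn with `<polyline>`. Its stroke #ff00ff means cut at S863, F1148. After flipping Y the toolpath is (125.790,127.108) → (17.928,162.401) → (163.573,25.773) → (99.644,121.111) → (84.504,92.592) → (160.028,197.495).

Shape 4 is a open polyline drawn with `<polyline>`. Its stroke #ff00ff means cut at S863, F1148. After flipping Y the toolpath is (160.040,91.153) → (44.247,85.921) → (52.397,31.660) → (68.867,132.058) → (93.930,185.042) → (70.526,28.809).

Shape 5 is a closed polygon drawn with `<polygon>`. Its stroke #000000 means engrave at S129, F2760. After flipping Y the toolpath is (155.013,82.201) → (148.096,208.990) → (62.446,120.772) → (155.013,82.201), returning to the start.

Shape 6 is a quadratic bezier drawn with `<path>`. Its stroke #000000 means engrave at S129, F2760. After flipping Y the toolpath is (57.182,177.640) → (87.246,158.429) → (114.532,131.500) → (139.039,96.851) → (160.768,54.483).

Shape 7 is a line segment drawn with `<path>`. Its stroke #ff00ff means cut at S863, F1148. After flipping Y the toolpath is (167.616,215.214) → (147.627,114.770).

Shape 8 is a cubic bezier drawn with `<path>`. Its stroke #000000 means engrave at S129, F2760. After flipping Y the toolpath is (78.429,128.919) → (80.151,128.087) → (60.866,132.333) → (41.859,137.959) → (44.415,141.270).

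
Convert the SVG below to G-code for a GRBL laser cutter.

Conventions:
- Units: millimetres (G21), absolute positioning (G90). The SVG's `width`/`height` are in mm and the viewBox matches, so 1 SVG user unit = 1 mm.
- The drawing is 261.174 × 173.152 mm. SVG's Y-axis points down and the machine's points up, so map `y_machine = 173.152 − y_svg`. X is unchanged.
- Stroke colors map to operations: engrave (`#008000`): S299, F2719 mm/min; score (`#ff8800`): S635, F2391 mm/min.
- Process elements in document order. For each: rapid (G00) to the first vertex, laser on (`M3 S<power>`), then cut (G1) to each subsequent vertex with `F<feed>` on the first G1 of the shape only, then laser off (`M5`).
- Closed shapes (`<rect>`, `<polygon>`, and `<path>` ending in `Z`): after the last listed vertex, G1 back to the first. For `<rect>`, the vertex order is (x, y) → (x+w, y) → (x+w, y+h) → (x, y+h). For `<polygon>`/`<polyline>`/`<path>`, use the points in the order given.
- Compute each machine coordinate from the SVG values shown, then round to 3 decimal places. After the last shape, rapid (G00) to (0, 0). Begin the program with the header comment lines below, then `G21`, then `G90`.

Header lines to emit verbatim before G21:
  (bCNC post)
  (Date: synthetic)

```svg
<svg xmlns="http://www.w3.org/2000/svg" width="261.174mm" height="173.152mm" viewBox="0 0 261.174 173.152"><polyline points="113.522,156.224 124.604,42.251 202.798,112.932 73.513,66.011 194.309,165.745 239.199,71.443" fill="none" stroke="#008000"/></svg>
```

(bCNC post)
(Date: synthetic)
G21
G90
G00 X113.522 Y16.928
M3 S299
G1 X124.604 Y130.901 F2719
G1 X202.798 Y60.220
G1 X73.513 Y107.141
G1 X194.309 Y7.407
G1 X239.199 Y101.709
M5
G00 X0.000 Y0.000

1 u = 1 mm; y_m = 173.152 − y.

[1] `<polyline>` open polyline, #008000→engrave S299 F2719: (113.522,16.928) → (124.604,130.901) → (202.798,60.220) → (73.513,107.141) → (194.309,7.407) → (239.199,101.709)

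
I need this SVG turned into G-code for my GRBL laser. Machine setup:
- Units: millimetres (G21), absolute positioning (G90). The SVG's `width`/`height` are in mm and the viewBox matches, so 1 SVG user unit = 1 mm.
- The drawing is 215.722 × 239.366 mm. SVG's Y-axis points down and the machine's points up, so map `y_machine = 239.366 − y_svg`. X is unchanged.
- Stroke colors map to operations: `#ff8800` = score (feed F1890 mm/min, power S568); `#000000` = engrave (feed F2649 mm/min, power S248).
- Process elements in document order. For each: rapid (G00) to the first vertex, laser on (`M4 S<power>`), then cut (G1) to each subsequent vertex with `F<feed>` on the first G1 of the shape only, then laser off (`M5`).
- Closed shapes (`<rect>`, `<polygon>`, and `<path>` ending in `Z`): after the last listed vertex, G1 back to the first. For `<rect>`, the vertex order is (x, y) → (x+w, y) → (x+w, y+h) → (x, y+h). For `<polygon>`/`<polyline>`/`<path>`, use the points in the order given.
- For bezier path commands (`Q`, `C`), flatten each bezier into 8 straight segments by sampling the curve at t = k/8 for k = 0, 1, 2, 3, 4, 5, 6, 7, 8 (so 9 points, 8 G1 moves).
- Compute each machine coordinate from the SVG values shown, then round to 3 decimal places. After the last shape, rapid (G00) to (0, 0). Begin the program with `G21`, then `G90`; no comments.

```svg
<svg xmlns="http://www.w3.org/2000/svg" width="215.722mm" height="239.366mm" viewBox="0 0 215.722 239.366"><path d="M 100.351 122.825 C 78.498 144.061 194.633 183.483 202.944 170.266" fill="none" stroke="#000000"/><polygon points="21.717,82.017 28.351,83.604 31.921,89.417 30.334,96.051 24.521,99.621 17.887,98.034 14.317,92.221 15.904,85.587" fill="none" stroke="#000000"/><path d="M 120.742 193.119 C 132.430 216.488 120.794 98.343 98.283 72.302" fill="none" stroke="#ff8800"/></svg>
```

viewBox `0 0 215.722 239.366` with mm width/height → 1 unit = 1 mm. Flip: y_m = 239.366 − y_svg.

**Shape 1** — `<path>` cubic bezier, stroke `#000000` → engrave (S248, F2649). Control points (SVG): P0=(100.351,122.825), P1=(78.498,144.061), P2=(194.633,183.483), P3=(202.944,170.266); sampled at t=k/8. Machine vertices: (100.351,116.541) → (98.144,107.863) → (105.993,98.311) → (121.017,88.713) → (140.336,79.901) → (161.069,72.703) → (180.335,67.950) → (195.253,66.473) → (202.944,69.100). Open path.

**Shape 2** — `<polygon>` regular polygon, stroke `#000000` → engrave (S248, F2649). Machine vertices: (21.717,157.349) → (28.351,155.762) → (31.921,149.949) → (30.334,143.315) → (24.521,139.745) → (17.887,141.332) → (14.317,147.145) → (15.904,153.779) → (21.717,157.349). Closed: final G1 returns to the first vertex.

**Shape 3** — `<path>` cubic bezier, stroke `#ff8800` → score (S568, F1890). Control points (SVG): P0=(120.742,193.119), P1=(132.430,216.488), P2=(120.794,98.343), P3=(98.283,72.302); sampled at t=k/8. Machine vertices: (120.742,46.247) → (124.056,43.661) → (125.329,51.604) → (124.708,67.338) → (122.337,88.127) → (118.363,111.231) → (112.933,133.914) → (106.191,153.438) → (98.283,167.064). Open path.

G21
G90
G00 X100.351 Y116.541
M4 S248
G1 X98.144 Y107.863 F2649
G1 X105.993 Y98.311
G1 X121.017 Y88.713
G1 X140.336 Y79.901
G1 X161.069 Y72.703
G1 X180.335 Y67.950
G1 X195.253 Y66.473
G1 X202.944 Y69.100
M5
G00 X21.717 Y157.349
M4 S248
G1 X28.351 Y155.762 F2649
G1 X31.921 Y149.949
G1 X30.334 Y143.315
G1 X24.521 Y139.745
G1 X17.887 Y141.332
G1 X14.317 Y147.145
G1 X15.904 Y153.779
G1 X21.717 Y157.349
M5
G00 X120.742 Y46.247
M4 S568
G1 X124.056 Y43.661 F1890
G1 X125.329 Y51.604
G1 X124.708 Y67.338
G1 X122.337 Y88.127
G1 X118.363 Y111.231
G1 X112.933 Y133.914
G1 X106.191 Y153.438
G1 X98.283 Y167.064
M5
G00 X0.000 Y0.000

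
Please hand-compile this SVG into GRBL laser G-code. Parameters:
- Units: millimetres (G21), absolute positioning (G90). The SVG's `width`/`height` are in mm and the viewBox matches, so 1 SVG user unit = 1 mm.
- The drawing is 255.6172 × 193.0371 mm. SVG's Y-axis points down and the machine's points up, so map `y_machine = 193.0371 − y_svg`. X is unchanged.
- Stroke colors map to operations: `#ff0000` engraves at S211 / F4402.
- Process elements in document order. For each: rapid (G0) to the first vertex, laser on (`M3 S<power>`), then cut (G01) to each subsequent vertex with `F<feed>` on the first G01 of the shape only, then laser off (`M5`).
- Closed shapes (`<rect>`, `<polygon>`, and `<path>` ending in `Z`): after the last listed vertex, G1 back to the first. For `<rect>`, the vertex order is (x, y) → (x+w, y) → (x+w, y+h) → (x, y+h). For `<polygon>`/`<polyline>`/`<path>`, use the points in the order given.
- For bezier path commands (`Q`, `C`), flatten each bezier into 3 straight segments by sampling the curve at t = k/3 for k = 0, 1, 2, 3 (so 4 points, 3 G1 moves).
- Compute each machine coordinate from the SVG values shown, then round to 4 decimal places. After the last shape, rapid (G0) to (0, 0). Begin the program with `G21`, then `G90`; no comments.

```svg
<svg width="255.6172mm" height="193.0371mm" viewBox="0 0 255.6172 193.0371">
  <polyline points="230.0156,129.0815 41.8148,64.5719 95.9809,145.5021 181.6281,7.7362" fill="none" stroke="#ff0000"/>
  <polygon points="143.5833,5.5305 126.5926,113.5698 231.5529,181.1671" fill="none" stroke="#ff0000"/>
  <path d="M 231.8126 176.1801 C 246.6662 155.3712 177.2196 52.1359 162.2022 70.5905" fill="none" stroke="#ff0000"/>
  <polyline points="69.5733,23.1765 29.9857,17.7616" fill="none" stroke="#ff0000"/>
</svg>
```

1 u = 1 mm; y_m = 193.0371 − y.

[1] `<polyline>` open polyline, #ff0000→engrave S211 F4402: (230.0156,63.9556) → (41.8148,128.4652) → (95.9809,47.5350) → (181.6281,185.3009)

[2] `<polygon>` closed polygon, #ff0000→engrave S211 F4402: (143.5833,187.5066) → (126.5926,79.4673) → (231.5529,11.8700) → (143.5833,187.5066) (closed)

[3] `<path>` cubic bezier, #ff0000→engrave S211 F4402: (231.8126,16.8570) → (223.7043,57.5815) → (190.2245,107.8978) → (162.2022,122.4466)

[4] `<polyline>` line segment, #ff0000→engrave S211 F4402: (69.5733,169.8606) → (29.9857,175.2755)

G21
G90
G0 X230.0156 Y63.9556
M3 S211
G01 X41.8148 Y128.4652 F4402
G01 X95.9809 Y47.5350
G01 X181.6281 Y185.3009
M5
G0 X143.5833 Y187.5066
M3 S211
G01 X126.5926 Y79.4673 F4402
G01 X231.5529 Y11.8700
G01 X143.5833 Y187.5066
M5
G0 X231.8126 Y16.8570
M3 S211
G01 X223.7043 Y57.5815 F4402
G01 X190.2245 Y107.8978
G01 X162.2022 Y122.4466
M5
G0 X69.5733 Y169.8606
M3 S211
G01 X29.9857 Y175.2755 F4402
M5
G0 X0.0000 Y0.0000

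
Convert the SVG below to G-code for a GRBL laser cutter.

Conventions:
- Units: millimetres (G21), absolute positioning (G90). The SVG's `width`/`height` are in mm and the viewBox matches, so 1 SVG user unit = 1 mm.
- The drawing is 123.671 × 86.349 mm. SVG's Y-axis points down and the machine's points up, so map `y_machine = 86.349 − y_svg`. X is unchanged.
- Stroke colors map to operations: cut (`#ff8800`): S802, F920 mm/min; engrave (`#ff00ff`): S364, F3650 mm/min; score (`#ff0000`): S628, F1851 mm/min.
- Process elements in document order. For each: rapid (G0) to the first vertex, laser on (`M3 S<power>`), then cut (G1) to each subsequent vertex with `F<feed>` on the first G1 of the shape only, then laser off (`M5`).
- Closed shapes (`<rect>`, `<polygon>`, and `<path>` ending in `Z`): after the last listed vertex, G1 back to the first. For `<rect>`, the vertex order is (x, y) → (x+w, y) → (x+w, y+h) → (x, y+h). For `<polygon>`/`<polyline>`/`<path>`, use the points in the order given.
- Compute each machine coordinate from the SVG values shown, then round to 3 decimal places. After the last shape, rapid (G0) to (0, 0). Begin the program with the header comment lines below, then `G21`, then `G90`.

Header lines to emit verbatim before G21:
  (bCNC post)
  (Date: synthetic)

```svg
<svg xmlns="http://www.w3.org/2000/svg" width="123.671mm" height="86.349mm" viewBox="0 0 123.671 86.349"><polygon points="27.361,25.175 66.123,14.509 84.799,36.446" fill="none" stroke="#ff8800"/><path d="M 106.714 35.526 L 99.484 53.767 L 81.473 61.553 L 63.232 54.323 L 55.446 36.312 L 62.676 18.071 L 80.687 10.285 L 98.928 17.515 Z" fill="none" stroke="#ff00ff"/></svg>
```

(bCNC post)
(Date: synthetic)
G21
G90
G0 X27.361 Y61.174
M3 S802
G1 X66.123 Y71.840 F920
G1 X84.799 Y49.903
G1 X27.361 Y61.174
M5
G0 X106.714 Y50.823
M3 S364
G1 X99.484 Y32.582 F3650
G1 X81.473 Y24.796
G1 X63.232 Y32.026
G1 X55.446 Y50.037
G1 X62.676 Y68.278
G1 X80.687 Y76.064
G1 X98.928 Y68.834
G1 X106.714 Y50.823
M5
G0 X0.000 Y0.000

Since the viewBox matches the mm dimensions, user units are millimetres directly. The only transform is the Y-flip y_m = 86.349 − y_svg.

Shape 1 is a closed polygon drawn with `<polygon>`. Its stroke #ff8800 means cut at S802, F920. After flipping Y the toolpath is (27.361,61.174) → (66.123,71.840) → (84.799,49.903) → (27.361,61.174), returning to the start.

Shape 2 is a regular polygon drawn with `<path>`. Its stroke #ff00ff means engrave at S364, F3650. After flipping Y the toolpath is (106.714,50.823) → (99.484,32.582) → (81.473,24.796) → (63.232,32.026) → (55.446,50.037) → (62.676,68.278) → (80.687,76.064) → (98.928,68.834) → (106.714,50.823), returning to the start.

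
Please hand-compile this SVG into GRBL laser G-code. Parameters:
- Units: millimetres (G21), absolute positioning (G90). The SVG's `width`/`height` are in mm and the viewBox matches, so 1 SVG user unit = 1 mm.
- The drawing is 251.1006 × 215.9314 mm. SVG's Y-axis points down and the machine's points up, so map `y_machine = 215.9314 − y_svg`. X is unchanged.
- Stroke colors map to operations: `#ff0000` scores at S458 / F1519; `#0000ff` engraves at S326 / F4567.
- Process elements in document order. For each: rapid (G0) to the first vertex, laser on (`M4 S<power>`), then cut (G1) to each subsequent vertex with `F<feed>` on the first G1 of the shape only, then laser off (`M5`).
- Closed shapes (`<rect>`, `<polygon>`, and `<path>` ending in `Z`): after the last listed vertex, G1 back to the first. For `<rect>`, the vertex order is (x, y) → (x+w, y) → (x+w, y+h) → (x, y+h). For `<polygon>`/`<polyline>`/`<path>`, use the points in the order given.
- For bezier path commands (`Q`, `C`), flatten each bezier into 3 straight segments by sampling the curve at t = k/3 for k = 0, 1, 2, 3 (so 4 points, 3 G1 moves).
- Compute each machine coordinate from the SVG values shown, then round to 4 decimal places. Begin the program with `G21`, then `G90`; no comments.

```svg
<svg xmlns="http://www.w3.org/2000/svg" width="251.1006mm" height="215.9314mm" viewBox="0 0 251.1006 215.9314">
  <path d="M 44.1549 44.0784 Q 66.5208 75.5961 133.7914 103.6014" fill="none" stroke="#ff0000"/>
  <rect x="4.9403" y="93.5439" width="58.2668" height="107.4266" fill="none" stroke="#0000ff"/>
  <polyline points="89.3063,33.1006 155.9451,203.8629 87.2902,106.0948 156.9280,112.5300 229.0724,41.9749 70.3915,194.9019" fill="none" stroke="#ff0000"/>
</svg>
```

G21
G90
G0 X44.1549 Y171.8530
M4 S458
G1 X64.0549 Y151.2315 F1519
G1 X93.9337 Y131.3905
G1 X133.7914 Y112.3300
M5
G0 X4.9403 Y122.3875
M4 S326
G1 X63.2071 Y122.3875 F4567
G1 X63.2071 Y14.9609
G1 X4.9403 Y14.9609
G1 X4.9403 Y122.3875
M5
G0 X89.3063 Y182.8308
M4 S458
G1 X155.9451 Y12.0685 F1519
G1 X87.2902 Y109.8366
G1 X156.9280 Y103.4014
G1 X229.0724 Y173.9565
G1 X70.3915 Y21.0295
M5

Since the viewBox matches the mm dimensions, user units are millimetres directly. The only transform is the Y-flip y_m = 215.9314 − y_svg.

Shape 1 is a quadratic bezier drawn with `<path>`. Its stroke #ff0000 means score at S458, F1519. After flipping Y the toolpath is (44.1549,171.8530) → (64.0549,151.2315) → (93.9337,131.3905) → (133.7914,112.3300).

Shape 2 is a rectangle drawn with `<rect>`. Its stroke #0000ff means engrave at S326, F4567. After flipping Y the toolpath is (4.9403,122.3875) → (63.2071,122.3875) → (63.2071,14.9609) → (4.9403,14.9609) → (4.9403,122.3875), returning to the start.

Shape 3 is a open polyline drawn with `<polyline>`. Its stroke #ff0000 means score at S458, F1519. After flipping Y the toolpath is (89.3063,182.8308) → (155.9451,12.0685) → (87.2902,109.8366) → (156.9280,103.4014) → (229.0724,173.9565) → (70.3915,21.0295).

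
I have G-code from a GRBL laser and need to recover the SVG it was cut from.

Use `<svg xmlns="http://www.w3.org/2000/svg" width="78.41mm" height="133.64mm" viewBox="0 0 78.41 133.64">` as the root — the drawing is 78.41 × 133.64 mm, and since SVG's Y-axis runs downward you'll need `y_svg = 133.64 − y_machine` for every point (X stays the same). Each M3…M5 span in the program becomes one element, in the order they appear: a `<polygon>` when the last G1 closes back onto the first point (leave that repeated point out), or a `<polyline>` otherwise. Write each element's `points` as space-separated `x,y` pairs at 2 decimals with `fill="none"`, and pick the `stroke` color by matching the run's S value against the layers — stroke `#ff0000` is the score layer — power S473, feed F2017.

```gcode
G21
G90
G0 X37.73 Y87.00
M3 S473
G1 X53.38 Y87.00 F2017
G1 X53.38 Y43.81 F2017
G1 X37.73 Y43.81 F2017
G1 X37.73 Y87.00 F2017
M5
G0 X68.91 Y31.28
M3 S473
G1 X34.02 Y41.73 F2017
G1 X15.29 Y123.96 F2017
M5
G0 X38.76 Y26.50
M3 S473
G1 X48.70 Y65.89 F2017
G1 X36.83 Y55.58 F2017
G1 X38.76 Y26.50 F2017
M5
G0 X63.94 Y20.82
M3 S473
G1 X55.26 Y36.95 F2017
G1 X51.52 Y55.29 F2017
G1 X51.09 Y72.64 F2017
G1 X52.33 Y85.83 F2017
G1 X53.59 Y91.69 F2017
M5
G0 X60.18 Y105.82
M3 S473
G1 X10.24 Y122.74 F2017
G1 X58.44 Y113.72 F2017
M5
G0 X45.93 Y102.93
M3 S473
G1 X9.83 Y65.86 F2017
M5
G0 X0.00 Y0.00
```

Machine Y-up, SVG Y-down with viewBox height 133.64, so y_svg = 133.64 − y_machine; X carries over. Every run uses S473, so all elements get stroke `#ff0000` (score).

Run 1: The run returns to its start, so emit a `<polygon>` with points (Y-flipped): 37.73,46.64 53.38,46.64 53.38,89.83 37.73,89.83.

Run 2: The run is open, so emit a `<polyline>` with points (Y-flipped): 68.91,102.36 34.02,91.91 15.29,9.68.

Run 3: The run returns to its start, so emit a `<polygon>` with points (Y-flipped): 38.76,107.14 48.70,67.75 36.83,78.06.

Run 4: The run is open, so emit a `<polyline>` with points (Y-flipped): 63.94,112.82 55.26,96.69 51.52,78.35 51.09,61.00 52.33,47.81 53.59,41.95.

Run 5: The run is open, so emit a `<polyline>` with points (Y-flipped): 60.18,27.82 10.24,10.90 58.44,19.92.

Run 6: The run is open, so emit a `<polyline>` with points (Y-flipped): 45.93,30.71 9.83,67.78.

<svg xmlns="http://www.w3.org/2000/svg" width="78.41mm" height="133.64mm" viewBox="0 0 78.41 133.64">
  <polygon points="37.73,46.64 53.38,46.64 53.38,89.83 37.73,89.83" fill="none" stroke="#ff0000"/>
  <polyline points="68.91,102.36 34.02,91.91 15.29,9.68" fill="none" stroke="#ff0000"/>
  <polygon points="38.76,107.14 48.70,67.75 36.83,78.06" fill="none" stroke="#ff0000"/>
  <polyline points="63.94,112.82 55.26,96.69 51.52,78.35 51.09,61.00 52.33,47.81 53.59,41.95" fill="none" stroke="#ff0000"/>
  <polyline points="60.18,27.82 10.24,10.90 58.44,19.92" fill="none" stroke="#ff0000"/>
  <polyline points="45.93,30.71 9.83,67.78" fill="none" stroke="#ff0000"/>
</svg>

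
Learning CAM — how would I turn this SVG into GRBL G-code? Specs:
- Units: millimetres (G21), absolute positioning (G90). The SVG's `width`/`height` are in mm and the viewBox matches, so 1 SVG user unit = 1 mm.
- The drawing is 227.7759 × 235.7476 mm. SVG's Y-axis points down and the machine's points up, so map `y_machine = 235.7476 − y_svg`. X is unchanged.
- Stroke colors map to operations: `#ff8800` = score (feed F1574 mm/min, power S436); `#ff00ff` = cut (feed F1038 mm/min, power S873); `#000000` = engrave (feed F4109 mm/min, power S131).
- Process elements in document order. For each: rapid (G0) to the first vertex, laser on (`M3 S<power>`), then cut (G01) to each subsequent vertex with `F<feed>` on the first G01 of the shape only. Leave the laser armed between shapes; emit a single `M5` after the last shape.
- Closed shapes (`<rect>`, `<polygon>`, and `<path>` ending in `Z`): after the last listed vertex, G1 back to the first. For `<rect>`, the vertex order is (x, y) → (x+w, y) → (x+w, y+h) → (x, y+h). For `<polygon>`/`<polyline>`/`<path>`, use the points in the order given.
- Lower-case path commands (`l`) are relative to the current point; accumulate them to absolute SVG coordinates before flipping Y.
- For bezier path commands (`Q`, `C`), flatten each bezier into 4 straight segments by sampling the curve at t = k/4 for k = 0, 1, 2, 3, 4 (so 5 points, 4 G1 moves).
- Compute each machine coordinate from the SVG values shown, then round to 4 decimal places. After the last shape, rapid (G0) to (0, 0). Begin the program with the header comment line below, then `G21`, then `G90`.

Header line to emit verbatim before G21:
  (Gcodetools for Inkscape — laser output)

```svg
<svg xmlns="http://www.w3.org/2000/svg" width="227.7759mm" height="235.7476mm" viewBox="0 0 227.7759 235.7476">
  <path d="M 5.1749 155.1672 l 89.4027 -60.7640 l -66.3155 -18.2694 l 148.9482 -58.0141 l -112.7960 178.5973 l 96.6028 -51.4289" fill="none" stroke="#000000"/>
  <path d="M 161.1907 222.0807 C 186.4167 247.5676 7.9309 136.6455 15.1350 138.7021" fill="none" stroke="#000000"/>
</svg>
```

(Gcodetools for Inkscape — laser output)
G21
G90
G0 X5.1749 Y80.5804
M3 S131
G01 X94.5776 Y141.3444 F4109
G01 X28.2621 Y159.6138
G01 X177.2103 Y217.6279
G01 X64.4143 Y39.0306
G01 X161.0171 Y90.4595
G0 X161.1907 Y13.6669
M3 S131
G01 X147.9986 Y16.2317 F4109
G01 X94.9211 Y46.5698
G01 X38.4644 Y81.3011
G01 X15.1350 Y97.0455
M5
G0 X0.0000 Y0.0000

viewBox `0 0 227.7759 235.7476` with mm width/height → 1 unit = 1 mm. Flip: y_m = 235.7476 − y_svg.

**Shape 1** — `<path>` open polyline, stroke `#000000` → engrave (S131, F4109). Machine vertices: (5.1749,80.5804) → (94.5776,141.3444) → (28.2621,159.6138) → (177.2103,217.6279) → (64.4143,39.0306) → (161.0171,90.4595). Open path.

**Shape 2** — `<path>` cubic bezier, stroke `#000000` → engrave (S131, F4109). Control points (SVG): P0=(161.1907,222.0807), P1=(186.4167,247.5676), P2=(7.9309,136.6455), P3=(15.1350,138.7021); sampled at t=k/4. Machine vertices: (161.1907,13.6669) → (147.9986,16.2317) → (94.9211,46.5698) → (38.4644,81.3011) → (15.1350,97.0455). Open path.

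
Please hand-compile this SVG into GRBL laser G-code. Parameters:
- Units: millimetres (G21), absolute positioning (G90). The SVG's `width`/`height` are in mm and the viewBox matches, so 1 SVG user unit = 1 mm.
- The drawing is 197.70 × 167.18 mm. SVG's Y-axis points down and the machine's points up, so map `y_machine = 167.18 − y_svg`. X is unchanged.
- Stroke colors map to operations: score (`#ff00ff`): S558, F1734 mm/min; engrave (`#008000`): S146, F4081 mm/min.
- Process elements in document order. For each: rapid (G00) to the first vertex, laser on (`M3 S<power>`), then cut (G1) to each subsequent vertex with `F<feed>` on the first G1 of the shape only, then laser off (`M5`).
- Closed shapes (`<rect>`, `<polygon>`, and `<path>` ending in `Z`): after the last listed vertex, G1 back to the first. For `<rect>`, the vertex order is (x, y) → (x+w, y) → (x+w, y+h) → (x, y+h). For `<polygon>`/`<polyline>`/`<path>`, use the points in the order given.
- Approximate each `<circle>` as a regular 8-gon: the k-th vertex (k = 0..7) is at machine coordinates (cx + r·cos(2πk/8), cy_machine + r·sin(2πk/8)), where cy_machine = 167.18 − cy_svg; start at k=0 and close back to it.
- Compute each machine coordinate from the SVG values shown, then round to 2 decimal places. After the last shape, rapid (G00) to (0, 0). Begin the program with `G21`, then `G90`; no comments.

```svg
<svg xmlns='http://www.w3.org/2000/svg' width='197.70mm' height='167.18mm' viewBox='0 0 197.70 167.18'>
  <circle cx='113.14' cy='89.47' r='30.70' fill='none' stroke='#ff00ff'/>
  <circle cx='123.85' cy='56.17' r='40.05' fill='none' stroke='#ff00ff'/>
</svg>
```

Since the viewBox matches the mm dimensions, user units are millimetres directly. The only transform is the Y-flip y_m = 167.18 − y_svg.

Shape 1 is a circle drawn with `<circle>`. Its stroke #ff00ff means score at S558, F1734. After flipping Y the toolpath is (143.84,77.71) → (134.85,99.42) → (113.14,108.41) → (91.43,99.42) → (82.44,77.71) → (91.43,56.00) → (113.14,47.01) → (134.85,56.00) → (143.84,77.71), returning to the start.

Shape 2 is a circle drawn with `<circle>`. Its stroke #ff00ff means score at S558, F1734. After flipping Y the toolpath is (163.90,111.01) → (152.17,139.33) → (123.85,151.06) → (95.53,139.33) → (83.80,111.01) → (95.53,82.69) → (123.85,70.96) → (152.17,82.69) → (163.90,111.01), returning to the start.

G21
G90
G00 X143.84 Y77.71
M3 S558
G1 X134.85 Y99.42 F1734
G1 X113.14 Y108.41
G1 X91.43 Y99.42
G1 X82.44 Y77.71
G1 X91.43 Y56.00
G1 X113.14 Y47.01
G1 X134.85 Y56.00
G1 X143.84 Y77.71
M5
G00 X163.90 Y111.01
M3 S558
G1 X152.17 Y139.33 F1734
G1 X123.85 Y151.06
G1 X95.53 Y139.33
G1 X83.80 Y111.01
G1 X95.53 Y82.69
G1 X123.85 Y70.96
G1 X152.17 Y82.69
G1 X163.90 Y111.01
M5
G00 X0.00 Y0.00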